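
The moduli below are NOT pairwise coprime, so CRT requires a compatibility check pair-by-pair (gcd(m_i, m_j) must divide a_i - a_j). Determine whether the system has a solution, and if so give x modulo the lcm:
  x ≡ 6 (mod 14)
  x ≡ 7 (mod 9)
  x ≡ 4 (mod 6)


Moduli 14, 9, 6 are not pairwise coprime, so CRT works modulo lcm(m_i) when all pairwise compatibility conditions hold.
Pairwise compatibility: gcd(m_i, m_j) must divide a_i - a_j for every pair.
Merge one congruence at a time:
  Start: x ≡ 6 (mod 14).
  Combine with x ≡ 7 (mod 9): gcd(14, 9) = 1; 7 - 6 = 1, which IS divisible by 1, so compatible.
    Write x = 6 + 14·t and substitute into x ≡ 7 (mod 9): 14·t ≡ 7 − 6 = 1 (mod 9).
    Reduce coefficients mod 9: 5·t ≡ 1 (mod 9).
    The inverse of 5 mod 9 is 2 (since 5·2 = 10 = 1·9 + 1), so t ≡ 2·1 = 2 ≡ 2 (mod 9).
    Then x = 6 + 14·2 = 34, valid modulo lcm(14, 9) = 126: x ≡ 34 (mod 126).
  Combine with x ≡ 4 (mod 6): gcd(126, 6) = 6; 4 - 34 = -30, which IS divisible by 6, so compatible.
    Write x = 34 + 126·t and substitute into x ≡ 4 (mod 6): 126·t ≡ 4 − 34 = -30 (mod 6).
    Divide the congruence (and modulus) by g = 6: 21·t ≡ -5 (mod 1).
    Modulo 1 every t works; take t = 0.
    Then x = 34 + 126·0 = 34, valid modulo lcm(126, 6) = 126: x ≡ 34 (mod 126).
Verify: 34 mod 14 = 6, 34 mod 9 = 7, 34 mod 6 = 4.

x ≡ 34 (mod 126).


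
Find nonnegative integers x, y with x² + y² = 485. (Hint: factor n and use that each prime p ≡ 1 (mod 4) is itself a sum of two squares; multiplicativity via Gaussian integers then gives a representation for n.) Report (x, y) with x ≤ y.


Step 1: Factor n = 485 = 5 · 97.
Step 2: Check the mod-4 condition on each prime factor: 5 ≡ 1 (mod 4), exponent 1; 97 ≡ 1 (mod 4), exponent 1.
All primes ≡ 3 (mod 4) appear to even exponent (or don't appear), so by the two-squares theorem n IS expressible as a sum of two squares.
Step 3: Build a representation. Here n = 5 · 97 is a product of primes ≡ 1 (mod 4). Each prime p ≡ 1 (mod 4) is itself a sum of two squares; find a² by testing p − a² for a perfect square:
  5: 5 − 1² = 4 = 2² ⇒ 5 = 1² + 2².
  97: 97 − 1² = 96, 97 − 2² = 93, 97 − 3² = 88, 97 − 4² = 81 = 9² ⇒ 97 = 4² + 9².
  Combine using the Brahmagupta–Fibonacci identity (a² + b²)(c² + d²) = (ac − bd)² + (ad + bc)² = (ac + bd)² + (ad − bc)²:
  5 · 97 = 485: from (1² + 2²)(4² + 9²), take (1·4 − 2·9, 1·9 + 2·4) = (4 − 18, 9 + 8) = (-14, 17); dropping signs (only squares matter) gives (14, 17); check 14² + 17² = 196 + 289 = 485 ✓.
Step 4: Order so x ≤ y and verify: 14² + 17² = 196 + 289 = 485 = n. ✓

n = 485 = 14² + 17² (one valid representation with x ≤ y).


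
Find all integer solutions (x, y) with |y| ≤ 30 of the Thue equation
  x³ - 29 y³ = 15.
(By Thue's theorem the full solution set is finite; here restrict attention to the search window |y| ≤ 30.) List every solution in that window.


The equation is x³ - 29y³ = 15. For fixed y, x³ = 29·y³ + 15, so a solution requires the RHS to be a perfect cube.
Strategy: iterate y from -30 to 30, compute RHS = 29·y³ + 15, and check whether it is a (positive or negative) perfect cube.
Check small values of y:
  y = 0: RHS = 15 is not a perfect cube.
  y = 1: RHS = 44 is not a perfect cube.
  y = -1: RHS = -14 is not a perfect cube.
  y = 2: RHS = 247 is not a perfect cube.
  y = -2: RHS = -217 is not a perfect cube.
  y = 3: RHS = 798 is not a perfect cube.
  y = -3: RHS = -768 is not a perfect cube.
Continuing the search up to |y| = 30 finds no solutions either.
No (x, y) in the scanned range satisfies the equation.

No integer solutions with |y| ≤ 30.


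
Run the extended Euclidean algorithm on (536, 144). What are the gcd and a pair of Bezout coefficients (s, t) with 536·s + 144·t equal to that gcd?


Euclidean algorithm on (536, 144) — divide until remainder is 0:
  536 = 3 · 144 + 104
  144 = 1 · 104 + 40
  104 = 2 · 40 + 24
  40 = 1 · 24 + 16
  24 = 1 · 16 + 8
  16 = 2 · 8 + 0
gcd(536, 144) = 8.
Track Bezout coefficients alongside the remainders: start with r₀ = 536 = a·1 + b·0 (s = 1, t = 0) and r₁ = 144 = a·0 + b·1 (s = 0, t = 1); each new remainder r_{k+1} = r_{k-1} − q_k·r_k inherits s_{k+1} = s_{k-1} − q_k·s_k, t_{k+1} = t_{k-1} − q_k·t_k, so r_k = a·s_k + b·t_k at every step:
  q = 3: r = 104, s = 1 − 3·0 = 1, t = 0 − 3·1 = -3  (check: 536·1 + 144·(-3) = 104)
  q = 1: r = 40, s = 0 − 1·1 = -1, t = 1 − 1·(-3) = 4  (check: 536·(-1) + 144·4 = 40)
  q = 2: r = 24, s = 1 − 2·(-1) = 3, t = -3 − 2·4 = -11  (check: 536·3 + 144·(-11) = 24)
  q = 1: r = 16, s = -1 − 1·3 = -4, t = 4 − 1·(-11) = 15  (check: 536·(-4) + 144·15 = 16)
  q = 1: r = 8, s = 3 − 1·(-4) = 7, t = -11 − 1·15 = -26  (check: 536·7 + 144·(-26) = 8)
The row with r = 8 (the gcd) gives the Bezout coefficients s = 7, t = -26.
Result: 536 · (7) + 144 · (-26) = 8.

gcd(536, 144) = 8; s = 7, t = -26 (check: 536·7 + 144·(-26) = 8).


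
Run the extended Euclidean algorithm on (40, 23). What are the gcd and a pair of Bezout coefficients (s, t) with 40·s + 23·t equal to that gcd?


Euclidean algorithm on (40, 23) — divide until remainder is 0:
  40 = 1 · 23 + 17
  23 = 1 · 17 + 6
  17 = 2 · 6 + 5
  6 = 1 · 5 + 1
  5 = 5 · 1 + 0
gcd(40, 23) = 1.
Track Bezout coefficients alongside the remainders: start with r₀ = 40 = a·1 + b·0 (s = 1, t = 0) and r₁ = 23 = a·0 + b·1 (s = 0, t = 1); each new remainder r_{k+1} = r_{k-1} − q_k·r_k inherits s_{k+1} = s_{k-1} − q_k·s_k, t_{k+1} = t_{k-1} − q_k·t_k, so r_k = a·s_k + b·t_k at every step:
  q = 1: r = 17, s = 1 − 1·0 = 1, t = 0 − 1·1 = -1  (check: 40·1 + 23·(-1) = 17)
  q = 1: r = 6, s = 0 − 1·1 = -1, t = 1 − 1·(-1) = 2  (check: 40·(-1) + 23·2 = 6)
  q = 2: r = 5, s = 1 − 2·(-1) = 3, t = -1 − 2·2 = -5  (check: 40·3 + 23·(-5) = 5)
  q = 1: r = 1, s = -1 − 1·3 = -4, t = 2 − 1·(-5) = 7  (check: 40·(-4) + 23·7 = 1)
The row with r = 1 (the gcd) gives the Bezout coefficients s = -4, t = 7.
Result: 40 · (-4) + 23 · (7) = 1.

gcd(40, 23) = 1; s = -4, t = 7 (check: 40·(-4) + 23·7 = 1).


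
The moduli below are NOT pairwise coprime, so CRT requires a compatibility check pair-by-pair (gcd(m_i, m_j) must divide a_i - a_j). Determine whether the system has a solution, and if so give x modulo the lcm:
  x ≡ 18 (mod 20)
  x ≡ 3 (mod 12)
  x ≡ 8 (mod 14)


Moduli 20, 12, 14 are not pairwise coprime, so CRT works modulo lcm(m_i) when all pairwise compatibility conditions hold.
Pairwise compatibility: gcd(m_i, m_j) must divide a_i - a_j for every pair.
Merge one congruence at a time:
  Start: x ≡ 18 (mod 20).
  Combine with x ≡ 3 (mod 12): gcd(20, 12) = 4, and 3 - 18 = -15 is NOT divisible by 4.
    ⇒ system is inconsistent (no integer solution).

No solution (the system is inconsistent).


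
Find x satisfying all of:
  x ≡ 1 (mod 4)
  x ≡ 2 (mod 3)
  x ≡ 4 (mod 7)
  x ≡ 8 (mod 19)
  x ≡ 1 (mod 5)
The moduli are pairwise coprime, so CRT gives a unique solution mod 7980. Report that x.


Product of moduli M = 4 · 3 · 7 · 19 · 5 = 7980.
Merge one congruence at a time:
  Start: x ≡ 1 (mod 4).
  Combine with x ≡ 2 (mod 3); new modulus lcm = 12.
    Write x = 1 + 4·t and substitute into x ≡ 2 (mod 3): 4·t ≡ 2 − 1 = 1 (mod 3).
    Reduce coefficients mod 3: 1·t ≡ 1 (mod 3).
    So t ≡ 1 (mod 3).
    Then x = 1 + 4·1 = 5, valid modulo lcm(4, 3) = 12: x ≡ 5 (mod 12).
  Combine with x ≡ 4 (mod 7); new modulus lcm = 84.
    Write x = 5 + 12·t and substitute into x ≡ 4 (mod 7): 12·t ≡ 4 − 5 = -1 (mod 7).
    Reduce coefficients mod 7: 5·t ≡ 6 (mod 7).
    The inverse of 5 mod 7 is 3 (since 5·3 = 15 = 2·7 + 1), so t ≡ 3·6 = 18 ≡ 4 (mod 7).
    Then x = 5 + 12·4 = 53, valid modulo lcm(12, 7) = 84: x ≡ 53 (mod 84).
  Combine with x ≡ 8 (mod 19); new modulus lcm = 1596.
    Write x = 53 + 84·t and substitute into x ≡ 8 (mod 19): 84·t ≡ 8 − 53 = -45 (mod 19).
    Reduce coefficients mod 19: 8·t ≡ 12 (mod 19).
    The inverse of 8 mod 19 is 12 (since 8·12 = 96 = 5·19 + 1), so t ≡ 12·12 = 144 ≡ 11 (mod 19).
    Then x = 53 + 84·11 = 977, valid modulo lcm(84, 19) = 1596: x ≡ 977 (mod 1596).
  Combine with x ≡ 1 (mod 5); new modulus lcm = 7980.
    Write x = 977 + 1596·t and substitute into x ≡ 1 (mod 5): 1596·t ≡ 1 − 977 = -976 (mod 5).
    Reduce coefficients mod 5: 1·t ≡ 4 (mod 5).
    So t ≡ 4 (mod 5).
    Then x = 977 + 1596·4 = 7361, valid modulo lcm(1596, 5) = 7980: x ≡ 7361 (mod 7980).
Verify against each original: 7361 mod 4 = 1, 7361 mod 3 = 2, 7361 mod 7 = 4, 7361 mod 19 = 8, 7361 mod 5 = 1.

x ≡ 7361 (mod 7980).


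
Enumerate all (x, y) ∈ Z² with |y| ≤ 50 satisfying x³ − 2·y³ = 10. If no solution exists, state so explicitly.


The equation is x³ - 2y³ = 10. For fixed y, x³ = 2·y³ + 10, so a solution requires the RHS to be a perfect cube.
Strategy: iterate y from -50 to 50, compute RHS = 2·y³ + 10, and check whether it is a (positive or negative) perfect cube.
Check small values of y:
  y = 0: RHS = 10 is not a perfect cube.
  y = 1: RHS = 12 is not a perfect cube.
  y = -1: RHS = 8 = (2)³ ⇒ x = 2 works.
  y = 2: RHS = 26 is not a perfect cube.
  y = -2: RHS = -6 is not a perfect cube.
  y = 3: RHS = 64 = (4)³ ⇒ x = 4 works.
  y = -3: RHS = -44 is not a perfect cube.
Continuing the search up to |y| = 50 finds no further solutions beyond those listed.
Collected solutions: (2, -1), (4, 3).

Solutions (with |y| ≤ 50): (2, -1), (4, 3).


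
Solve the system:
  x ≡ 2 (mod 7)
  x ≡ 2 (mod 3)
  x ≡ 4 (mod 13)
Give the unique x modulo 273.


Moduli 7, 3, 13 are pairwise coprime; by CRT there is a unique solution modulo M = 7 · 3 · 13 = 273.
Solve pairwise, accumulating the modulus:
  Start with x ≡ 2 (mod 7).
  Combine with x ≡ 2 (mod 3): since gcd(7, 3) = 1, we get a unique residue mod 21.
    Write x = 2 + 7·t and substitute into x ≡ 2 (mod 3): 7·t ≡ 2 − 2 = 0 (mod 3).
    Reduce coefficients mod 3: 1·t ≡ 0 (mod 3).
    So t ≡ 0 (mod 3).
    Then x = 2 + 7·0 = 2, valid modulo lcm(7, 3) = 21: x ≡ 2 (mod 21).
  Combine with x ≡ 4 (mod 13): since gcd(21, 13) = 1, we get a unique residue mod 273.
    Write x = 2 + 21·t and substitute into x ≡ 4 (mod 13): 21·t ≡ 4 − 2 = 2 (mod 13).
    Reduce coefficients mod 13: 8·t ≡ 2 (mod 13).
    The inverse of 8 mod 13 is 5 (since 8·5 = 40 = 3·13 + 1), so t ≡ 5·2 = 10 ≡ 10 (mod 13).
    Then x = 2 + 21·10 = 212, valid modulo lcm(21, 13) = 273: x ≡ 212 (mod 273).
Verify: 212 mod 7 = 2 ✓, 212 mod 3 = 2 ✓, 212 mod 13 = 4 ✓.

x ≡ 212 (mod 273).


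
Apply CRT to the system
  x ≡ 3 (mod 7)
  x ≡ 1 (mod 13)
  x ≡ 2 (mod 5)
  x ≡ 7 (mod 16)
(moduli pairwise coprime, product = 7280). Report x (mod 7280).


Product of moduli M = 7 · 13 · 5 · 16 = 7280.
Merge one congruence at a time:
  Start: x ≡ 3 (mod 7).
  Combine with x ≡ 1 (mod 13); new modulus lcm = 91.
    Write x = 3 + 7·t and substitute into x ≡ 1 (mod 13): 7·t ≡ 1 − 3 = -2 (mod 13).
    Reduce coefficients mod 13: 7·t ≡ 11 (mod 13).
    The inverse of 7 mod 13 is 2 (since 7·2 = 14 = 1·13 + 1), so t ≡ 2·11 = 22 ≡ 9 (mod 13).
    Then x = 3 + 7·9 = 66, valid modulo lcm(7, 13) = 91: x ≡ 66 (mod 91).
  Combine with x ≡ 2 (mod 5); new modulus lcm = 455.
    Write x = 66 + 91·t and substitute into x ≡ 2 (mod 5): 91·t ≡ 2 − 66 = -64 (mod 5).
    Reduce coefficients mod 5: 1·t ≡ 1 (mod 5).
    So t ≡ 1 (mod 5).
    Then x = 66 + 91·1 = 157, valid modulo lcm(91, 5) = 455: x ≡ 157 (mod 455).
  Combine with x ≡ 7 (mod 16); new modulus lcm = 7280.
    Write x = 157 + 455·t and substitute into x ≡ 7 (mod 16): 455·t ≡ 7 − 157 = -150 (mod 16).
    Reduce coefficients mod 16: 7·t ≡ 10 (mod 16).
    The inverse of 7 mod 16 is 7 (since 7·7 = 49 = 3·16 + 1), so t ≡ 7·10 = 70 ≡ 6 (mod 16).
    Then x = 157 + 455·6 = 2887, valid modulo lcm(455, 16) = 7280: x ≡ 2887 (mod 7280).
Verify against each original: 2887 mod 7 = 3, 2887 mod 13 = 1, 2887 mod 5 = 2, 2887 mod 16 = 7.

x ≡ 2887 (mod 7280).


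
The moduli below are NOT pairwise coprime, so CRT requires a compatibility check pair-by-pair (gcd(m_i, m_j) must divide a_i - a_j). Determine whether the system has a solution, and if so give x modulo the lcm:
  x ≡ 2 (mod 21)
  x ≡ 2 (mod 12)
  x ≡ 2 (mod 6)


Moduli 21, 12, 6 are not pairwise coprime, so CRT works modulo lcm(m_i) when all pairwise compatibility conditions hold.
Pairwise compatibility: gcd(m_i, m_j) must divide a_i - a_j for every pair.
Merge one congruence at a time:
  Start: x ≡ 2 (mod 21).
  Combine with x ≡ 2 (mod 12): gcd(21, 12) = 3; 2 - 2 = 0, which IS divisible by 3, so compatible.
    Write x = 2 + 21·t and substitute into x ≡ 2 (mod 12): 21·t ≡ 2 − 2 = 0 (mod 12).
    Divide the congruence (and modulus) by g = 3: 7·t ≡ 0 (mod 4).
    Reduce coefficients mod 4: 3·t ≡ 0 (mod 4).
    The inverse of 3 mod 4 is 3 (since 3·3 = 9 = 2·4 + 1), so t ≡ 3·0 = 0 ≡ 0 (mod 4).
    Then x = 2 + 21·0 = 2, valid modulo lcm(21, 12) = 84: x ≡ 2 (mod 84).
  Combine with x ≡ 2 (mod 6): gcd(84, 6) = 6; 2 - 2 = 0, which IS divisible by 6, so compatible.
    Write x = 2 + 84·t and substitute into x ≡ 2 (mod 6): 84·t ≡ 2 − 2 = 0 (mod 6).
    Divide the congruence (and modulus) by g = 6: 14·t ≡ 0 (mod 1).
    Modulo 1 every t works; take t = 0.
    Then x = 2 + 84·0 = 2, valid modulo lcm(84, 6) = 84: x ≡ 2 (mod 84).
Verify: 2 mod 21 = 2, 2 mod 12 = 2, 2 mod 6 = 2.

x ≡ 2 (mod 84).


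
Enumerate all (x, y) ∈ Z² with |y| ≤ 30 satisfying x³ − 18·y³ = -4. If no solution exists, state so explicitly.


The equation is x³ - 18y³ = -4. For fixed y, x³ = 18·y³ − 4, so a solution requires the RHS to be a perfect cube.
Strategy: iterate y from -30 to 30, compute RHS = 18·y³ − 4, and check whether it is a (positive or negative) perfect cube.
Check small values of y:
  y = 0: RHS = -4 is not a perfect cube.
  y = 1: RHS = 14 is not a perfect cube.
  y = -1: RHS = -22 is not a perfect cube.
  y = 2: RHS = 140 is not a perfect cube.
  y = -2: RHS = -148 is not a perfect cube.
  y = 3: RHS = 482 is not a perfect cube.
  y = -3: RHS = -490 is not a perfect cube.
Continuing the search up to |y| = 30 finds no solutions either.
No (x, y) in the scanned range satisfies the equation.

No integer solutions with |y| ≤ 30.


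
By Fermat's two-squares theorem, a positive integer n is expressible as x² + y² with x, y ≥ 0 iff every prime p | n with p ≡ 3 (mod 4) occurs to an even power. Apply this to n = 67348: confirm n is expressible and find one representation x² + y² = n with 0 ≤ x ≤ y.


Step 1: Factor n = 67348 = 2^2 · 113 · 149.
Step 2: Check the mod-4 condition on each prime factor: 2 = 2 (special); 113 ≡ 1 (mod 4), exponent 1; 149 ≡ 1 (mod 4), exponent 1.
All primes ≡ 3 (mod 4) appear to even exponent (or don't appear), so by the two-squares theorem n IS expressible as a sum of two squares.
Step 3: Build a representation. Group n = k² · m with k = 2 and m = 113 · 149 = 16837 (a product of primes ≡ 1 (mod 4)); a representation of m scales to one of n via (k·x)² + (k·y)² = k²(x² + y²). Each prime p ≡ 1 (mod 4) is itself a sum of two squares; find a² by testing p − a² for a perfect square:
  113: 113 − 1² = 112, 113 − 2² = 109, 113 − 3² = 104, 113 − 4² = 97, 113 − 5² = 88, 113 − 6² = 77, 113 − 7² = 64 = 8² ⇒ 113 = 7² + 8².
  149: 149 − 1² = 148, 149 − 2² = 145, 149 − 3² = 140, 149 − 4² = 133, 149 − 5² = 124, 149 − 6² = 113, 149 − 7² = 100 = 10² ⇒ 149 = 7² + 10².
  Combine using the Brahmagupta–Fibonacci identity (a² + b²)(c² + d²) = (ac − bd)² + (ad + bc)² = (ac + bd)² + (ad − bc)²:
  113 · 149 = 16837: from (7² + 8²)(7² + 10²), take (7·7 − 8·10, 7·10 + 8·7) = (49 − 80, 70 + 56) = (-31, 126); dropping signs (only squares matter) gives (31, 126); check 31² + 126² = 961 + 15876 = 16837 ✓.
  Scale by k = 2: (2·31, 2·126) = (62, 252).
Step 4: Order so x ≤ y and verify: 62² + 252² = 3844 + 63504 = 67348 = n. ✓

n = 67348 = 62² + 252² (one valid representation with x ≤ y).


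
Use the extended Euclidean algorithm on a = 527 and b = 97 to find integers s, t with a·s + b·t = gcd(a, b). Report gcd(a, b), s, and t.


Euclidean algorithm on (527, 97) — divide until remainder is 0:
  527 = 5 · 97 + 42
  97 = 2 · 42 + 13
  42 = 3 · 13 + 3
  13 = 4 · 3 + 1
  3 = 3 · 1 + 0
gcd(527, 97) = 1.
Track Bezout coefficients alongside the remainders: start with r₀ = 527 = a·1 + b·0 (s = 1, t = 0) and r₁ = 97 = a·0 + b·1 (s = 0, t = 1); each new remainder r_{k+1} = r_{k-1} − q_k·r_k inherits s_{k+1} = s_{k-1} − q_k·s_k, t_{k+1} = t_{k-1} − q_k·t_k, so r_k = a·s_k + b·t_k at every step:
  q = 5: r = 42, s = 1 − 5·0 = 1, t = 0 − 5·1 = -5  (check: 527·1 + 97·(-5) = 42)
  q = 2: r = 13, s = 0 − 2·1 = -2, t = 1 − 2·(-5) = 11  (check: 527·(-2) + 97·11 = 13)
  q = 3: r = 3, s = 1 − 3·(-2) = 7, t = -5 − 3·11 = -38  (check: 527·7 + 97·(-38) = 3)
  q = 4: r = 1, s = -2 − 4·7 = -30, t = 11 − 4·(-38) = 163  (check: 527·(-30) + 97·163 = 1)
The row with r = 1 (the gcd) gives the Bezout coefficients s = -30, t = 163.
Result: 527 · (-30) + 97 · (163) = 1.

gcd(527, 97) = 1; s = -30, t = 163 (check: 527·(-30) + 97·163 = 1).


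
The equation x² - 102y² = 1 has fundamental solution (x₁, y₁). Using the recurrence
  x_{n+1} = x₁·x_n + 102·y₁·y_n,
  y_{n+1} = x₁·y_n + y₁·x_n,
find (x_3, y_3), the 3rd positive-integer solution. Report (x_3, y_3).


Step 1: Find the fundamental solution (x₁, y₁) of x² - 102y² = 1.
  Expand √102 as a continued fraction. a₀ = ⌊√102⌋ = 10; iterate m_{k+1} = d_k·a_k − m_k, d_{k+1} = (102 − m_{k+1}²)/d_k, a_{k+1} = ⌊(a₀ + m_{k+1})/d_{k+1}⌋ (starting m₀ = 0, d₀ = 1), with convergents p_k = a_k·p_{k-1} + p_{k-2}, q_k = a_k·q_{k-1} + q_{k-2} (p₋₁ = 1, q₋₁ = 0):
  k = 0: a₀ = 10; p₀/q₀ = 10/1; p₀² − 102·q₀² = 100 − 102 = -2.
  k = 1: m = 10, d = 2, a = ⌊(10 + 10)/2⌋ = 10; p/q = (10·10 + 1)/(10·1 + 0) = 101/10; p² − 102·q² = 10201 − 10200 = 1.
  The first convergent with p² − 102·q² = 1 gives the fundamental solution (x₁, y₁) = (101, 10).
Step 2: Apply the recurrence (x_{n+1}, y_{n+1}) = (x₁x_n + 102y₁y_n, x₁y_n + y₁x_n) repeatedly.
  From (x_1, y_1) = (101, 10): x_2 = 101·101 + 102·10·10 = 20401; y_2 = 101·10 + 10·101 = 2020.
  From (x_2, y_2) = (20401, 2020): x_3 = 101·20401 + 102·10·2020 = 4120901; y_3 = 101·2020 + 10·20401 = 408030.
Step 3: Verify x_3² - 102·y_3² = 16981825051801 - 16981825051800 = 1 (should be 1). ✓

(x_1, y_1) = (101, 10); (x_3, y_3) = (4120901, 408030).


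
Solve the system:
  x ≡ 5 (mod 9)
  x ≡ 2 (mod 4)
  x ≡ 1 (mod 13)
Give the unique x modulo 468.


Moduli 9, 4, 13 are pairwise coprime; by CRT there is a unique solution modulo M = 9 · 4 · 13 = 468.
Solve pairwise, accumulating the modulus:
  Start with x ≡ 5 (mod 9).
  Combine with x ≡ 2 (mod 4): since gcd(9, 4) = 1, we get a unique residue mod 36.
    Write x = 5 + 9·t and substitute into x ≡ 2 (mod 4): 9·t ≡ 2 − 5 = -3 (mod 4).
    Reduce coefficients mod 4: 1·t ≡ 1 (mod 4).
    So t ≡ 1 (mod 4).
    Then x = 5 + 9·1 = 14, valid modulo lcm(9, 4) = 36: x ≡ 14 (mod 36).
  Combine with x ≡ 1 (mod 13): since gcd(36, 13) = 1, we get a unique residue mod 468.
    Write x = 14 + 36·t and substitute into x ≡ 1 (mod 13): 36·t ≡ 1 − 14 = -13 (mod 13).
    Reduce coefficients mod 13: 10·t ≡ 0 (mod 13).
    The inverse of 10 mod 13 is 4 (since 10·4 = 40 = 3·13 + 1), so t ≡ 4·0 = 0 ≡ 0 (mod 13).
    Then x = 14 + 36·0 = 14, valid modulo lcm(36, 13) = 468: x ≡ 14 (mod 468).
Verify: 14 mod 9 = 5 ✓, 14 mod 4 = 2 ✓, 14 mod 13 = 1 ✓.

x ≡ 14 (mod 468).


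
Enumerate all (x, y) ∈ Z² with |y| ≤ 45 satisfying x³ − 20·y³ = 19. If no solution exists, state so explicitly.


The equation is x³ - 20y³ = 19. For fixed y, x³ = 20·y³ + 19, so a solution requires the RHS to be a perfect cube.
Strategy: iterate y from -45 to 45, compute RHS = 20·y³ + 19, and check whether it is a (positive or negative) perfect cube.
Check small values of y:
  y = 0: RHS = 19 is not a perfect cube.
  y = 1: RHS = 39 is not a perfect cube.
  y = -1: RHS = -1 = (-1)³ ⇒ x = -1 works.
  y = 2: RHS = 179 is not a perfect cube.
  y = -2: RHS = -141 is not a perfect cube.
  y = 3: RHS = 559 is not a perfect cube.
  y = -3: RHS = -521 is not a perfect cube.
Continuing the search up to |y| = 45 finds no further solutions beyond those listed.
Collected solutions: (-1, -1).

Solutions (with |y| ≤ 45): (-1, -1).


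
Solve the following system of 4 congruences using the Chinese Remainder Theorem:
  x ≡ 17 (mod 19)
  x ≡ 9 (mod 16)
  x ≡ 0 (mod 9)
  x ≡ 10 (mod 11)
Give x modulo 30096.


Product of moduli M = 19 · 16 · 9 · 11 = 30096.
Merge one congruence at a time:
  Start: x ≡ 17 (mod 19).
  Combine with x ≡ 9 (mod 16); new modulus lcm = 304.
    Write x = 17 + 19·t and substitute into x ≡ 9 (mod 16): 19·t ≡ 9 − 17 = -8 (mod 16).
    Reduce coefficients mod 16: 3·t ≡ 8 (mod 16).
    The inverse of 3 mod 16 is 11 (since 3·11 = 33 = 2·16 + 1), so t ≡ 11·8 = 88 ≡ 8 (mod 16).
    Then x = 17 + 19·8 = 169, valid modulo lcm(19, 16) = 304: x ≡ 169 (mod 304).
  Combine with x ≡ 0 (mod 9); new modulus lcm = 2736.
    Write x = 169 + 304·t and substitute into x ≡ 0 (mod 9): 304·t ≡ 0 − 169 = -169 (mod 9).
    Reduce coefficients mod 9: 7·t ≡ 2 (mod 9).
    The inverse of 7 mod 9 is 4 (since 7·4 = 28 = 3·9 + 1), so t ≡ 4·2 = 8 ≡ 8 (mod 9).
    Then x = 169 + 304·8 = 2601, valid modulo lcm(304, 9) = 2736: x ≡ 2601 (mod 2736).
  Combine with x ≡ 10 (mod 11); new modulus lcm = 30096.
    Write x = 2601 + 2736·t and substitute into x ≡ 10 (mod 11): 2736·t ≡ 10 − 2601 = -2591 (mod 11).
    Reduce coefficients mod 11: 8·t ≡ 5 (mod 11).
    The inverse of 8 mod 11 is 7 (since 8·7 = 56 = 5·11 + 1), so t ≡ 7·5 = 35 ≡ 2 (mod 11).
    Then x = 2601 + 2736·2 = 8073, valid modulo lcm(2736, 11) = 30096: x ≡ 8073 (mod 30096).
Verify against each original: 8073 mod 19 = 17, 8073 mod 16 = 9, 8073 mod 9 = 0, 8073 mod 11 = 10.

x ≡ 8073 (mod 30096).


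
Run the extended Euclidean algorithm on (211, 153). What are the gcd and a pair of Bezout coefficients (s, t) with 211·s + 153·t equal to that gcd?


Euclidean algorithm on (211, 153) — divide until remainder is 0:
  211 = 1 · 153 + 58
  153 = 2 · 58 + 37
  58 = 1 · 37 + 21
  37 = 1 · 21 + 16
  21 = 1 · 16 + 5
  16 = 3 · 5 + 1
  5 = 5 · 1 + 0
gcd(211, 153) = 1.
Track Bezout coefficients alongside the remainders: start with r₀ = 211 = a·1 + b·0 (s = 1, t = 0) and r₁ = 153 = a·0 + b·1 (s = 0, t = 1); each new remainder r_{k+1} = r_{k-1} − q_k·r_k inherits s_{k+1} = s_{k-1} − q_k·s_k, t_{k+1} = t_{k-1} − q_k·t_k, so r_k = a·s_k + b·t_k at every step:
  q = 1: r = 58, s = 1 − 1·0 = 1, t = 0 − 1·1 = -1  (check: 211·1 + 153·(-1) = 58)
  q = 2: r = 37, s = 0 − 2·1 = -2, t = 1 − 2·(-1) = 3  (check: 211·(-2) + 153·3 = 37)
  q = 1: r = 21, s = 1 − 1·(-2) = 3, t = -1 − 1·3 = -4  (check: 211·3 + 153·(-4) = 21)
  q = 1: r = 16, s = -2 − 1·3 = -5, t = 3 − 1·(-4) = 7  (check: 211·(-5) + 153·7 = 16)
  q = 1: r = 5, s = 3 − 1·(-5) = 8, t = -4 − 1·7 = -11  (check: 211·8 + 153·(-11) = 5)
  q = 3: r = 1, s = -5 − 3·8 = -29, t = 7 − 3·(-11) = 40  (check: 211·(-29) + 153·40 = 1)
The row with r = 1 (the gcd) gives the Bezout coefficients s = -29, t = 40.
Result: 211 · (-29) + 153 · (40) = 1.

gcd(211, 153) = 1; s = -29, t = 40 (check: 211·(-29) + 153·40 = 1).


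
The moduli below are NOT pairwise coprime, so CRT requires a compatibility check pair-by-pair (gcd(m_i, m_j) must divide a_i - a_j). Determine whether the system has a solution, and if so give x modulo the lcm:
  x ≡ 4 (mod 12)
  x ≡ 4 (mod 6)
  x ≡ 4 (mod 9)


Moduli 12, 6, 9 are not pairwise coprime, so CRT works modulo lcm(m_i) when all pairwise compatibility conditions hold.
Pairwise compatibility: gcd(m_i, m_j) must divide a_i - a_j for every pair.
Merge one congruence at a time:
  Start: x ≡ 4 (mod 12).
  Combine with x ≡ 4 (mod 6): gcd(12, 6) = 6; 4 - 4 = 0, which IS divisible by 6, so compatible.
    Write x = 4 + 12·t and substitute into x ≡ 4 (mod 6): 12·t ≡ 4 − 4 = 0 (mod 6).
    Divide the congruence (and modulus) by g = 6: 2·t ≡ 0 (mod 1).
    Modulo 1 every t works; take t = 0.
    Then x = 4 + 12·0 = 4, valid modulo lcm(12, 6) = 12: x ≡ 4 (mod 12).
  Combine with x ≡ 4 (mod 9): gcd(12, 9) = 3; 4 - 4 = 0, which IS divisible by 3, so compatible.
    Write x = 4 + 12·t and substitute into x ≡ 4 (mod 9): 12·t ≡ 4 − 4 = 0 (mod 9).
    Divide the congruence (and modulus) by g = 3: 4·t ≡ 0 (mod 3).
    Reduce coefficients mod 3: 1·t ≡ 0 (mod 3).
    So t ≡ 0 (mod 3).
    Then x = 4 + 12·0 = 4, valid modulo lcm(12, 9) = 36: x ≡ 4 (mod 36).
Verify: 4 mod 12 = 4, 4 mod 6 = 4, 4 mod 9 = 4.

x ≡ 4 (mod 36).


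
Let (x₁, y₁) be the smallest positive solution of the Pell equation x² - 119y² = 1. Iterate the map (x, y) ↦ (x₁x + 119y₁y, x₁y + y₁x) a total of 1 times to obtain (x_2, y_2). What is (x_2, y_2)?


Step 1: Find the fundamental solution (x₁, y₁) of x² - 119y² = 1.
  Expand √119 as a continued fraction. a₀ = ⌊√119⌋ = 10; iterate m_{k+1} = d_k·a_k − m_k, d_{k+1} = (119 − m_{k+1}²)/d_k, a_{k+1} = ⌊(a₀ + m_{k+1})/d_{k+1}⌋ (starting m₀ = 0, d₀ = 1), with convergents p_k = a_k·p_{k-1} + p_{k-2}, q_k = a_k·q_{k-1} + q_{k-2} (p₋₁ = 1, q₋₁ = 0):
  k = 0: a₀ = 10; p₀/q₀ = 10/1; p₀² − 119·q₀² = 100 − 119 = -19.
  k = 1: m = 10, d = 19, a = ⌊(10 + 10)/19⌋ = 1; p/q = (1·10 + 1)/(1·1 + 0) = 11/1; p² − 119·q² = 121 − 119 = 2.
  k = 2: m = 9, d = 2, a = ⌊(10 + 9)/2⌋ = 9; p/q = (9·11 + 10)/(9·1 + 1) = 109/10; p² − 119·q² = 11881 − 11900 = -19.
  k = 3: m = 9, d = 19, a = ⌊(10 + 9)/19⌋ = 1; p/q = (1·109 + 11)/(1·10 + 1) = 120/11; p² − 119·q² = 14400 − 14399 = 1.
  The first convergent with p² − 119·q² = 1 gives the fundamental solution (x₁, y₁) = (120, 11).
Step 2: Apply the recurrence (x_{n+1}, y_{n+1}) = (x₁x_n + 119y₁y_n, x₁y_n + y₁x_n) repeatedly.
  From (x_1, y_1) = (120, 11): x_2 = 120·120 + 119·11·11 = 28799; y_2 = 120·11 + 11·120 = 2640.
Step 3: Verify x_2² - 119·y_2² = 829382401 - 829382400 = 1 (should be 1). ✓

(x_1, y_1) = (120, 11); (x_2, y_2) = (28799, 2640).


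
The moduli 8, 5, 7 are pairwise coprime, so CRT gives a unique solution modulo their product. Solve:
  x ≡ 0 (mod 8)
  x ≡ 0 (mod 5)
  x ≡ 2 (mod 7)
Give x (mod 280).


Moduli 8, 5, 7 are pairwise coprime; by CRT there is a unique solution modulo M = 8 · 5 · 7 = 280.
Solve pairwise, accumulating the modulus:
  Start with x ≡ 0 (mod 8).
  Combine with x ≡ 0 (mod 5): since gcd(8, 5) = 1, we get a unique residue mod 40.
    Write x = 0 + 8·t and substitute into x ≡ 0 (mod 5): 8·t ≡ 0 − 0 = 0 (mod 5).
    Reduce coefficients mod 5: 3·t ≡ 0 (mod 5).
    The inverse of 3 mod 5 is 2 (since 3·2 = 6 = 1·5 + 1), so t ≡ 2·0 = 0 ≡ 0 (mod 5).
    Then x = 0 + 8·0 = 0, valid modulo lcm(8, 5) = 40: x ≡ 0 (mod 40).
  Combine with x ≡ 2 (mod 7): since gcd(40, 7) = 1, we get a unique residue mod 280.
    Write x = 0 + 40·t and substitute into x ≡ 2 (mod 7): 40·t ≡ 2 − 0 = 2 (mod 7).
    Reduce coefficients mod 7: 5·t ≡ 2 (mod 7).
    The inverse of 5 mod 7 is 3 (since 5·3 = 15 = 2·7 + 1), so t ≡ 3·2 = 6 ≡ 6 (mod 7).
    Then x = 0 + 40·6 = 240, valid modulo lcm(40, 7) = 280: x ≡ 240 (mod 280).
Verify: 240 mod 8 = 0 ✓, 240 mod 5 = 0 ✓, 240 mod 7 = 2 ✓.

x ≡ 240 (mod 280).


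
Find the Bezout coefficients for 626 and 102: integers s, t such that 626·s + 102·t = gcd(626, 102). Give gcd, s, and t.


Euclidean algorithm on (626, 102) — divide until remainder is 0:
  626 = 6 · 102 + 14
  102 = 7 · 14 + 4
  14 = 3 · 4 + 2
  4 = 2 · 2 + 0
gcd(626, 102) = 2.
Track Bezout coefficients alongside the remainders: start with r₀ = 626 = a·1 + b·0 (s = 1, t = 0) and r₁ = 102 = a·0 + b·1 (s = 0, t = 1); each new remainder r_{k+1} = r_{k-1} − q_k·r_k inherits s_{k+1} = s_{k-1} − q_k·s_k, t_{k+1} = t_{k-1} − q_k·t_k, so r_k = a·s_k + b·t_k at every step:
  q = 6: r = 14, s = 1 − 6·0 = 1, t = 0 − 6·1 = -6  (check: 626·1 + 102·(-6) = 14)
  q = 7: r = 4, s = 0 − 7·1 = -7, t = 1 − 7·(-6) = 43  (check: 626·(-7) + 102·43 = 4)
  q = 3: r = 2, s = 1 − 3·(-7) = 22, t = -6 − 3·43 = -135  (check: 626·22 + 102·(-135) = 2)
The row with r = 2 (the gcd) gives the Bezout coefficients s = 22, t = -135.
Result: 626 · (22) + 102 · (-135) = 2.

gcd(626, 102) = 2; s = 22, t = -135 (check: 626·22 + 102·(-135) = 2).


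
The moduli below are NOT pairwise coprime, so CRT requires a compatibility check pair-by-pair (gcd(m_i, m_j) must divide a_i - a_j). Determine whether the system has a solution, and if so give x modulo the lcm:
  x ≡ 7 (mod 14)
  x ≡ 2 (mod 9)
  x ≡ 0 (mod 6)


Moduli 14, 9, 6 are not pairwise coprime, so CRT works modulo lcm(m_i) when all pairwise compatibility conditions hold.
Pairwise compatibility: gcd(m_i, m_j) must divide a_i - a_j for every pair.
Merge one congruence at a time:
  Start: x ≡ 7 (mod 14).
  Combine with x ≡ 2 (mod 9): gcd(14, 9) = 1; 2 - 7 = -5, which IS divisible by 1, so compatible.
    Write x = 7 + 14·t and substitute into x ≡ 2 (mod 9): 14·t ≡ 2 − 7 = -5 (mod 9).
    Reduce coefficients mod 9: 5·t ≡ 4 (mod 9).
    The inverse of 5 mod 9 is 2 (since 5·2 = 10 = 1·9 + 1), so t ≡ 2·4 = 8 ≡ 8 (mod 9).
    Then x = 7 + 14·8 = 119, valid modulo lcm(14, 9) = 126: x ≡ 119 (mod 126).
  Combine with x ≡ 0 (mod 6): gcd(126, 6) = 6, and 0 - 119 = -119 is NOT divisible by 6.
    ⇒ system is inconsistent (no integer solution).

No solution (the system is inconsistent).


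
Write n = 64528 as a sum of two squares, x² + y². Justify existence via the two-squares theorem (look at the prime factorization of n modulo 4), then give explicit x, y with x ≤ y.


Step 1: Factor n = 64528 = 2^4 · 37 · 109.
Step 2: Check the mod-4 condition on each prime factor: 2 = 2 (special); 37 ≡ 1 (mod 4), exponent 1; 109 ≡ 1 (mod 4), exponent 1.
All primes ≡ 3 (mod 4) appear to even exponent (or don't appear), so by the two-squares theorem n IS expressible as a sum of two squares.
Step 3: Build a representation. Group n = k² · m with k = 4 and m = 37 · 109 = 4033 (a product of primes ≡ 1 (mod 4)); a representation of m scales to one of n via (k·x)² + (k·y)² = k²(x² + y²). Each prime p ≡ 1 (mod 4) is itself a sum of two squares; find a² by testing p − a² for a perfect square:
  37: 37 − 1² = 36 = 6² ⇒ 37 = 1² + 6².
  109: 109 − 1² = 108, 109 − 2² = 105, 109 − 3² = 100 = 10² ⇒ 109 = 3² + 10².
  Combine using the Brahmagupta–Fibonacci identity (a² + b²)(c² + d²) = (ac − bd)² + (ad + bc)² = (ac + bd)² + (ad − bc)²:
  37 · 109 = 4033: from (1² + 6²)(3² + 10²), take (1·3 − 6·10, 1·10 + 6·3) = (3 − 60, 10 + 18) = (-57, 28); dropping signs (only squares matter) gives (57, 28); check 57² + 28² = 3249 + 784 = 4033 ✓.
  Scale by k = 4: (4·57, 4·28) = (228, 112).
Step 4: Order so x ≤ y and verify: 112² + 228² = 12544 + 51984 = 64528 = n. ✓

n = 64528 = 112² + 228² (one valid representation with x ≤ y).


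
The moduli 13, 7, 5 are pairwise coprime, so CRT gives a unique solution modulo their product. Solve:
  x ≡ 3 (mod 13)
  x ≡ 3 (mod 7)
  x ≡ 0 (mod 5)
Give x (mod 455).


Moduli 13, 7, 5 are pairwise coprime; by CRT there is a unique solution modulo M = 13 · 7 · 5 = 455.
Solve pairwise, accumulating the modulus:
  Start with x ≡ 3 (mod 13).
  Combine with x ≡ 3 (mod 7): since gcd(13, 7) = 1, we get a unique residue mod 91.
    Write x = 3 + 13·t and substitute into x ≡ 3 (mod 7): 13·t ≡ 3 − 3 = 0 (mod 7).
    Reduce coefficients mod 7: 6·t ≡ 0 (mod 7).
    The inverse of 6 mod 7 is 6 (since 6·6 = 36 = 5·7 + 1), so t ≡ 6·0 = 0 ≡ 0 (mod 7).
    Then x = 3 + 13·0 = 3, valid modulo lcm(13, 7) = 91: x ≡ 3 (mod 91).
  Combine with x ≡ 0 (mod 5): since gcd(91, 5) = 1, we get a unique residue mod 455.
    Write x = 3 + 91·t and substitute into x ≡ 0 (mod 5): 91·t ≡ 0 − 3 = -3 (mod 5).
    Reduce coefficients mod 5: 1·t ≡ 2 (mod 5).
    So t ≡ 2 (mod 5).
    Then x = 3 + 91·2 = 185, valid modulo lcm(91, 5) = 455: x ≡ 185 (mod 455).
Verify: 185 mod 13 = 3 ✓, 185 mod 7 = 3 ✓, 185 mod 5 = 0 ✓.

x ≡ 185 (mod 455).


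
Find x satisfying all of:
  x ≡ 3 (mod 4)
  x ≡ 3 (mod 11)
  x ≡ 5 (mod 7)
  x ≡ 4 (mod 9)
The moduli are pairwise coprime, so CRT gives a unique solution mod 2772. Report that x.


Product of moduli M = 4 · 11 · 7 · 9 = 2772.
Merge one congruence at a time:
  Start: x ≡ 3 (mod 4).
  Combine with x ≡ 3 (mod 11); new modulus lcm = 44.
    Write x = 3 + 4·t and substitute into x ≡ 3 (mod 11): 4·t ≡ 3 − 3 = 0 (mod 11).
    The inverse of 4 mod 11 is 3 (since 4·3 = 12 = 1·11 + 1), so t ≡ 3·0 = 0 ≡ 0 (mod 11).
    Then x = 3 + 4·0 = 3, valid modulo lcm(4, 11) = 44: x ≡ 3 (mod 44).
  Combine with x ≡ 5 (mod 7); new modulus lcm = 308.
    Write x = 3 + 44·t and substitute into x ≡ 5 (mod 7): 44·t ≡ 5 − 3 = 2 (mod 7).
    Reduce coefficients mod 7: 2·t ≡ 2 (mod 7).
    The inverse of 2 mod 7 is 4 (since 2·4 = 8 = 1·7 + 1), so t ≡ 4·2 = 8 ≡ 1 (mod 7).
    Then x = 3 + 44·1 = 47, valid modulo lcm(44, 7) = 308: x ≡ 47 (mod 308).
  Combine with x ≡ 4 (mod 9); new modulus lcm = 2772.
    Write x = 47 + 308·t and substitute into x ≡ 4 (mod 9): 308·t ≡ 4 − 47 = -43 (mod 9).
    Reduce coefficients mod 9: 2·t ≡ 2 (mod 9).
    The inverse of 2 mod 9 is 5 (since 2·5 = 10 = 1·9 + 1), so t ≡ 5·2 = 10 ≡ 1 (mod 9).
    Then x = 47 + 308·1 = 355, valid modulo lcm(308, 9) = 2772: x ≡ 355 (mod 2772).
Verify against each original: 355 mod 4 = 3, 355 mod 11 = 3, 355 mod 7 = 5, 355 mod 9 = 4.

x ≡ 355 (mod 2772).


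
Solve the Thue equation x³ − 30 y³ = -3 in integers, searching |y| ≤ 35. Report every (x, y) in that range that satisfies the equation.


The equation is x³ - 30y³ = -3. For fixed y, x³ = 30·y³ − 3, so a solution requires the RHS to be a perfect cube.
Strategy: iterate y from -35 to 35, compute RHS = 30·y³ − 3, and check whether it is a (positive or negative) perfect cube.
Check small values of y:
  y = 0: RHS = -3 is not a perfect cube.
  y = 1: RHS = 27 = (3)³ ⇒ x = 3 works.
  y = -1: RHS = -33 is not a perfect cube.
  y = 2: RHS = 237 is not a perfect cube.
  y = -2: RHS = -243 is not a perfect cube.
  y = 3: RHS = 807 is not a perfect cube.
  y = -3: RHS = -813 is not a perfect cube.
Continuing the search up to |y| = 35 finds no further solutions beyond those listed.
Collected solutions: (3, 1).

Solutions (with |y| ≤ 35): (3, 1).


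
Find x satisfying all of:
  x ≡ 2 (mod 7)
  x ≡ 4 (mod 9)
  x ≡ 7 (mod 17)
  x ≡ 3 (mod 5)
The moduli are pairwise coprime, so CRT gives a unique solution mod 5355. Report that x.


Product of moduli M = 7 · 9 · 17 · 5 = 5355.
Merge one congruence at a time:
  Start: x ≡ 2 (mod 7).
  Combine with x ≡ 4 (mod 9); new modulus lcm = 63.
    Write x = 2 + 7·t and substitute into x ≡ 4 (mod 9): 7·t ≡ 4 − 2 = 2 (mod 9).
    The inverse of 7 mod 9 is 4 (since 7·4 = 28 = 3·9 + 1), so t ≡ 4·2 = 8 ≡ 8 (mod 9).
    Then x = 2 + 7·8 = 58, valid modulo lcm(7, 9) = 63: x ≡ 58 (mod 63).
  Combine with x ≡ 7 (mod 17); new modulus lcm = 1071.
    Write x = 58 + 63·t and substitute into x ≡ 7 (mod 17): 63·t ≡ 7 − 58 = -51 (mod 17).
    Reduce coefficients mod 17: 12·t ≡ 0 (mod 17).
    The inverse of 12 mod 17 is 10 (since 12·10 = 120 = 7·17 + 1), so t ≡ 10·0 = 0 ≡ 0 (mod 17).
    Then x = 58 + 63·0 = 58, valid modulo lcm(63, 17) = 1071: x ≡ 58 (mod 1071).
  Combine with x ≡ 3 (mod 5); new modulus lcm = 5355.
    Write x = 58 + 1071·t and substitute into x ≡ 3 (mod 5): 1071·t ≡ 3 − 58 = -55 (mod 5).
    Reduce coefficients mod 5: 1·t ≡ 0 (mod 5).
    So t ≡ 0 (mod 5).
    Then x = 58 + 1071·0 = 58, valid modulo lcm(1071, 5) = 5355: x ≡ 58 (mod 5355).
Verify against each original: 58 mod 7 = 2, 58 mod 9 = 4, 58 mod 17 = 7, 58 mod 5 = 3.

x ≡ 58 (mod 5355).


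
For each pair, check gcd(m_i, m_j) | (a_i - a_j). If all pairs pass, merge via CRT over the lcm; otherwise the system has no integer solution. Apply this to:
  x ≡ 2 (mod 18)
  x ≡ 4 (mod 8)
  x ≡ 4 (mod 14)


Moduli 18, 8, 14 are not pairwise coprime, so CRT works modulo lcm(m_i) when all pairwise compatibility conditions hold.
Pairwise compatibility: gcd(m_i, m_j) must divide a_i - a_j for every pair.
Merge one congruence at a time:
  Start: x ≡ 2 (mod 18).
  Combine with x ≡ 4 (mod 8): gcd(18, 8) = 2; 4 - 2 = 2, which IS divisible by 2, so compatible.
    Write x = 2 + 18·t and substitute into x ≡ 4 (mod 8): 18·t ≡ 4 − 2 = 2 (mod 8).
    Divide the congruence (and modulus) by g = 2: 9·t ≡ 1 (mod 4).
    Reduce coefficients mod 4: 1·t ≡ 1 (mod 4).
    So t ≡ 1 (mod 4).
    Then x = 2 + 18·1 = 20, valid modulo lcm(18, 8) = 72: x ≡ 20 (mod 72).
  Combine with x ≡ 4 (mod 14): gcd(72, 14) = 2; 4 - 20 = -16, which IS divisible by 2, so compatible.
    Write x = 20 + 72·t and substitute into x ≡ 4 (mod 14): 72·t ≡ 4 − 20 = -16 (mod 14).
    Divide the congruence (and modulus) by g = 2: 36·t ≡ -8 (mod 7).
    Reduce coefficients mod 7: 1·t ≡ 6 (mod 7).
    So t ≡ 6 (mod 7).
    Then x = 20 + 72·6 = 452, valid modulo lcm(72, 14) = 504: x ≡ 452 (mod 504).
Verify: 452 mod 18 = 2, 452 mod 8 = 4, 452 mod 14 = 4.

x ≡ 452 (mod 504).


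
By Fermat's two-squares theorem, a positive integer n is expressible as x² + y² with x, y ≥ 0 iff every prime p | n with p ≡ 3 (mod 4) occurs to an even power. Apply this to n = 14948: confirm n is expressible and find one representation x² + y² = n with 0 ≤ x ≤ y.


Step 1: Factor n = 14948 = 2^2 · 37 · 101.
Step 2: Check the mod-4 condition on each prime factor: 2 = 2 (special); 37 ≡ 1 (mod 4), exponent 1; 101 ≡ 1 (mod 4), exponent 1.
All primes ≡ 3 (mod 4) appear to even exponent (or don't appear), so by the two-squares theorem n IS expressible as a sum of two squares.
Step 3: Build a representation. Group n = k² · m with k = 2 and m = 37 · 101 = 3737 (a product of primes ≡ 1 (mod 4)); a representation of m scales to one of n via (k·x)² + (k·y)² = k²(x² + y²). Each prime p ≡ 1 (mod 4) is itself a sum of two squares; find a² by testing p − a² for a perfect square:
  37: 37 − 1² = 36 = 6² ⇒ 37 = 1² + 6².
  101: 101 − 1² = 100 = 10² ⇒ 101 = 1² + 10².
  Combine using the Brahmagupta–Fibonacci identity (a² + b²)(c² + d²) = (ac − bd)² + (ad + bc)² = (ac + bd)² + (ad − bc)²:
  37 · 101 = 3737: from (1² + 6²)(1² + 10²), take (1·1 − 6·10, 1·10 + 6·1) = (1 − 60, 10 + 6) = (-59, 16); dropping signs (only squares matter) gives (59, 16); check 59² + 16² = 3481 + 256 = 3737 ✓.
  Scale by k = 2: (2·59, 2·16) = (118, 32).
Step 4: Order so x ≤ y and verify: 32² + 118² = 1024 + 13924 = 14948 = n. ✓

n = 14948 = 32² + 118² (one valid representation with x ≤ y).


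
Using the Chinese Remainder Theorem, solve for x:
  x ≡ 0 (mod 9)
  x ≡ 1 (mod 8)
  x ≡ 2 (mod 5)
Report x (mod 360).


Moduli 9, 8, 5 are pairwise coprime; by CRT there is a unique solution modulo M = 9 · 8 · 5 = 360.
Solve pairwise, accumulating the modulus:
  Start with x ≡ 0 (mod 9).
  Combine with x ≡ 1 (mod 8): since gcd(9, 8) = 1, we get a unique residue mod 72.
    Write x = 0 + 9·t and substitute into x ≡ 1 (mod 8): 9·t ≡ 1 − 0 = 1 (mod 8).
    Reduce coefficients mod 8: 1·t ≡ 1 (mod 8).
    So t ≡ 1 (mod 8).
    Then x = 0 + 9·1 = 9, valid modulo lcm(9, 8) = 72: x ≡ 9 (mod 72).
  Combine with x ≡ 2 (mod 5): since gcd(72, 5) = 1, we get a unique residue mod 360.
    Write x = 9 + 72·t and substitute into x ≡ 2 (mod 5): 72·t ≡ 2 − 9 = -7 (mod 5).
    Reduce coefficients mod 5: 2·t ≡ 3 (mod 5).
    The inverse of 2 mod 5 is 3 (since 2·3 = 6 = 1·5 + 1), so t ≡ 3·3 = 9 ≡ 4 (mod 5).
    Then x = 9 + 72·4 = 297, valid modulo lcm(72, 5) = 360: x ≡ 297 (mod 360).
Verify: 297 mod 9 = 0 ✓, 297 mod 8 = 1 ✓, 297 mod 5 = 2 ✓.

x ≡ 297 (mod 360).
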